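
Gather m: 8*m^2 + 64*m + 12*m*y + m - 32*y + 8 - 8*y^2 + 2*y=8*m^2 + m*(12*y + 65) - 8*y^2 - 30*y + 8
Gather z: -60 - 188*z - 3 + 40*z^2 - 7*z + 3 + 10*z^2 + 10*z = 50*z^2 - 185*z - 60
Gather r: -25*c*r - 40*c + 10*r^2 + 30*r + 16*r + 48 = -40*c + 10*r^2 + r*(46 - 25*c) + 48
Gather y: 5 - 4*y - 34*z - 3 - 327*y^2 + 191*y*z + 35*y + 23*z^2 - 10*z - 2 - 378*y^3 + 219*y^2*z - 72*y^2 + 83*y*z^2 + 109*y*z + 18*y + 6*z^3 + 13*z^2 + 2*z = -378*y^3 + y^2*(219*z - 399) + y*(83*z^2 + 300*z + 49) + 6*z^3 + 36*z^2 - 42*z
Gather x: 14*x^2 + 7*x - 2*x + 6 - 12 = 14*x^2 + 5*x - 6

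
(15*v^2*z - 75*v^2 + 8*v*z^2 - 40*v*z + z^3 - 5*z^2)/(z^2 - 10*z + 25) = (15*v^2 + 8*v*z + z^2)/(z - 5)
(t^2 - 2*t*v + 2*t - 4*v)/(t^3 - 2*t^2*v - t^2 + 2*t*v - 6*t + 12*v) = 1/(t - 3)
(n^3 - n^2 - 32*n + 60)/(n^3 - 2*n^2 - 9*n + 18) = (n^2 + n - 30)/(n^2 - 9)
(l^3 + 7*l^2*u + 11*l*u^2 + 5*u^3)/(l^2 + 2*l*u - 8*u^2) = (l^3 + 7*l^2*u + 11*l*u^2 + 5*u^3)/(l^2 + 2*l*u - 8*u^2)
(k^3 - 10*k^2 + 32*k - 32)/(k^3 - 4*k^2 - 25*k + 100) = (k^2 - 6*k + 8)/(k^2 - 25)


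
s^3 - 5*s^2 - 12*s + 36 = (s - 6)*(s - 2)*(s + 3)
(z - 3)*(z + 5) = z^2 + 2*z - 15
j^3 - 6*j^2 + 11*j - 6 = (j - 3)*(j - 2)*(j - 1)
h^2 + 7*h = h*(h + 7)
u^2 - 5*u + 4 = (u - 4)*(u - 1)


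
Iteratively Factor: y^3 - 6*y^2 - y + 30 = (y - 3)*(y^2 - 3*y - 10) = (y - 3)*(y + 2)*(y - 5)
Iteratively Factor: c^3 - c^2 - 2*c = (c + 1)*(c^2 - 2*c) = (c - 2)*(c + 1)*(c)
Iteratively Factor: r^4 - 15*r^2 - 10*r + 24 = (r + 3)*(r^3 - 3*r^2 - 6*r + 8) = (r - 4)*(r + 3)*(r^2 + r - 2) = (r - 4)*(r + 2)*(r + 3)*(r - 1)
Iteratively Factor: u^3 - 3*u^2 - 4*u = (u - 4)*(u^2 + u) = (u - 4)*(u + 1)*(u)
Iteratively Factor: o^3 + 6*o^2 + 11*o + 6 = (o + 3)*(o^2 + 3*o + 2) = (o + 2)*(o + 3)*(o + 1)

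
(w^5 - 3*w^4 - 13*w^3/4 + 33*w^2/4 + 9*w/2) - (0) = w^5 - 3*w^4 - 13*w^3/4 + 33*w^2/4 + 9*w/2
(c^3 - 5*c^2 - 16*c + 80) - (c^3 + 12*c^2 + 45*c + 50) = -17*c^2 - 61*c + 30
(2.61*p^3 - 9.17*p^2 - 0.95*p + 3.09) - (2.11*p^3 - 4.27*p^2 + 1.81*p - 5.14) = 0.5*p^3 - 4.9*p^2 - 2.76*p + 8.23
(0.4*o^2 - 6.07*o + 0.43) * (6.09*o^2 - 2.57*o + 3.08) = 2.436*o^4 - 37.9943*o^3 + 19.4506*o^2 - 19.8007*o + 1.3244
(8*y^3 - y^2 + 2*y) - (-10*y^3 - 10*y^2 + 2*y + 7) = 18*y^3 + 9*y^2 - 7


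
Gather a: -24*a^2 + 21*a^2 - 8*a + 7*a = -3*a^2 - a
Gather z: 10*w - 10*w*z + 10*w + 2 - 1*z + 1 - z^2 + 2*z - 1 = 20*w - z^2 + z*(1 - 10*w) + 2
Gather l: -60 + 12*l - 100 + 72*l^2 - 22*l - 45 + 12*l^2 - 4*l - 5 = 84*l^2 - 14*l - 210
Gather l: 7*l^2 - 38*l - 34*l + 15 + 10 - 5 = 7*l^2 - 72*l + 20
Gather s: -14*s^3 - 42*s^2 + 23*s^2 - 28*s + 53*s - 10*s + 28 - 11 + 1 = -14*s^3 - 19*s^2 + 15*s + 18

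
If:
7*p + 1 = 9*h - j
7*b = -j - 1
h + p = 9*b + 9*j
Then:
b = -16*p/479 - 81/479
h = 385*p/479 + 63/479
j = 112*p/479 + 88/479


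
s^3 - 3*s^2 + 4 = (s - 2)^2*(s + 1)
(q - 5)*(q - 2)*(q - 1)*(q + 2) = q^4 - 6*q^3 + q^2 + 24*q - 20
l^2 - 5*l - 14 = (l - 7)*(l + 2)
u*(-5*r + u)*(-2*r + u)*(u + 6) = 10*r^2*u^2 + 60*r^2*u - 7*r*u^3 - 42*r*u^2 + u^4 + 6*u^3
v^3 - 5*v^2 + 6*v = v*(v - 3)*(v - 2)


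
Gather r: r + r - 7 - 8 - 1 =2*r - 16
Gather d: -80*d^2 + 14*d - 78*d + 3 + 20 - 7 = -80*d^2 - 64*d + 16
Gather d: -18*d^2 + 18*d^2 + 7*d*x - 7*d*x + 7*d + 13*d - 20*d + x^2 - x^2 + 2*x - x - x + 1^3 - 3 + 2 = 0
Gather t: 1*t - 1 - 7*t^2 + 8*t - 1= -7*t^2 + 9*t - 2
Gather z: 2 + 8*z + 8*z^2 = 8*z^2 + 8*z + 2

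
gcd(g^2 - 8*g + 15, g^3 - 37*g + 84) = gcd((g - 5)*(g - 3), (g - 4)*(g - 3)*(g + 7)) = g - 3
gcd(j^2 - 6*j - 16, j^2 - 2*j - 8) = j + 2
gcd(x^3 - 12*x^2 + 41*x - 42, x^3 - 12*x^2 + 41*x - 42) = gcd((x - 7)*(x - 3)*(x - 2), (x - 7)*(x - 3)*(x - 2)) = x^3 - 12*x^2 + 41*x - 42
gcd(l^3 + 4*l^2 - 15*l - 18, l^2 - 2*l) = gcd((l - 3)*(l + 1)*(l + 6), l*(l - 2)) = 1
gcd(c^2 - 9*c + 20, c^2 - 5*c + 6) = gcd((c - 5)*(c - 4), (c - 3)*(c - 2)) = 1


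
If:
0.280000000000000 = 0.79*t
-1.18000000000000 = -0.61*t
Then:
No Solution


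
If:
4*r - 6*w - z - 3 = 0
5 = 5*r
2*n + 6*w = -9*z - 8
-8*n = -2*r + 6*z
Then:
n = 35/26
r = 1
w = 16/39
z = -19/13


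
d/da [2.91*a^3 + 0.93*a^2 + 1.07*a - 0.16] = 8.73*a^2 + 1.86*a + 1.07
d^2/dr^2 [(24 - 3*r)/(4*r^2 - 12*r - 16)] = 3*((r - 8)*(2*r - 3)^2 + (3*r - 11)*(-r^2 + 3*r + 4))/(2*(-r^2 + 3*r + 4)^3)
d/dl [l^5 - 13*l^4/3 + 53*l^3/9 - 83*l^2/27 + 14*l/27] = 5*l^4 - 52*l^3/3 + 53*l^2/3 - 166*l/27 + 14/27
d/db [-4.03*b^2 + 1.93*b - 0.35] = 1.93 - 8.06*b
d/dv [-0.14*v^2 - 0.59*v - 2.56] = -0.28*v - 0.59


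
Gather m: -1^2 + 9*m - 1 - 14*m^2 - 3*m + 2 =-14*m^2 + 6*m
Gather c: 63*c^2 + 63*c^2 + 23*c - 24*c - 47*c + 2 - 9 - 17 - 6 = 126*c^2 - 48*c - 30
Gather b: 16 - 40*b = 16 - 40*b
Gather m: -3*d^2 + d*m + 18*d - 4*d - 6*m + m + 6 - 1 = -3*d^2 + 14*d + m*(d - 5) + 5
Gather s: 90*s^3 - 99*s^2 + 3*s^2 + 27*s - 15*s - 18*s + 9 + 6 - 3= 90*s^3 - 96*s^2 - 6*s + 12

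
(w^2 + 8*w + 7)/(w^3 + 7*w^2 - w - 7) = 1/(w - 1)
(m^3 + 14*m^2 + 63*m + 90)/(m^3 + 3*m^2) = 1 + 11/m + 30/m^2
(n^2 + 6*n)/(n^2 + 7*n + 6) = n/(n + 1)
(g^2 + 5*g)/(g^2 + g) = (g + 5)/(g + 1)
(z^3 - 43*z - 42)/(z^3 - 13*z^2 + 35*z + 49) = (z + 6)/(z - 7)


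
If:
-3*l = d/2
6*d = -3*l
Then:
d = 0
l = 0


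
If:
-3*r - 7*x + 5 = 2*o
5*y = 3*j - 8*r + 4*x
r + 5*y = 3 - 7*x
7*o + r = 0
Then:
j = 230*y/21 + 58/21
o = -5*y/12 - 1/6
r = 35*y/12 + 7/6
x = 11/42 - 95*y/84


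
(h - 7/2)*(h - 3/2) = h^2 - 5*h + 21/4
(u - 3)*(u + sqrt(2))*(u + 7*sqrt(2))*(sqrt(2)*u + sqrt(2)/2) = sqrt(2)*u^4 - 5*sqrt(2)*u^3/2 + 16*u^3 - 40*u^2 + 25*sqrt(2)*u^2/2 - 35*sqrt(2)*u - 24*u - 21*sqrt(2)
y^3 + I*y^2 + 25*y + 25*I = (y - 5*I)*(y + I)*(y + 5*I)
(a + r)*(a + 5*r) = a^2 + 6*a*r + 5*r^2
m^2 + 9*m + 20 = (m + 4)*(m + 5)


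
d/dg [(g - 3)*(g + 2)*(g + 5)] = 3*g^2 + 8*g - 11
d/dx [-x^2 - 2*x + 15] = -2*x - 2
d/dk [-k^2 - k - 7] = -2*k - 1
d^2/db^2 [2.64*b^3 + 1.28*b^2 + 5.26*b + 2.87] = 15.84*b + 2.56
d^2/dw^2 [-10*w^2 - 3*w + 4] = -20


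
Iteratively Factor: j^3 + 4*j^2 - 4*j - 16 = (j - 2)*(j^2 + 6*j + 8) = (j - 2)*(j + 2)*(j + 4)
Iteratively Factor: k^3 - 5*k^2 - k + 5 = (k + 1)*(k^2 - 6*k + 5) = (k - 5)*(k + 1)*(k - 1)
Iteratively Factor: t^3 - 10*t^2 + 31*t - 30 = (t - 5)*(t^2 - 5*t + 6) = (t - 5)*(t - 2)*(t - 3)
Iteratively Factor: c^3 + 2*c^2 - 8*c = (c - 2)*(c^2 + 4*c) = c*(c - 2)*(c + 4)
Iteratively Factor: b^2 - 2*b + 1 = (b - 1)*(b - 1)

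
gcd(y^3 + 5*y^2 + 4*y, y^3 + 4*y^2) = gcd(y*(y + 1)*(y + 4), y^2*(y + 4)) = y^2 + 4*y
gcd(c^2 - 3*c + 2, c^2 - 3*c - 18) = 1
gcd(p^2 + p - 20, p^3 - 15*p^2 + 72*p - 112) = p - 4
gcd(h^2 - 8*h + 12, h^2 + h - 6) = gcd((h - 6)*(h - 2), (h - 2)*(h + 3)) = h - 2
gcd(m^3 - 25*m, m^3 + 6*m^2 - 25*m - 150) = m^2 - 25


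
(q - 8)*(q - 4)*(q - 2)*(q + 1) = q^4 - 13*q^3 + 42*q^2 - 8*q - 64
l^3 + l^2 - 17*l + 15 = (l - 3)*(l - 1)*(l + 5)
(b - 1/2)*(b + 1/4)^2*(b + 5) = b^4 + 5*b^3 - 3*b^2/16 - 31*b/32 - 5/32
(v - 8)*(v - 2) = v^2 - 10*v + 16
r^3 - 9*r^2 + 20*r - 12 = (r - 6)*(r - 2)*(r - 1)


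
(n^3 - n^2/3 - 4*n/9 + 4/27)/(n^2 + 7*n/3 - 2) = (n^2 + n/3 - 2/9)/(n + 3)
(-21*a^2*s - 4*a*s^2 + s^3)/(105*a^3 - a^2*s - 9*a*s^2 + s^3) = s/(-5*a + s)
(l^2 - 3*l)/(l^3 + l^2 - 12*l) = 1/(l + 4)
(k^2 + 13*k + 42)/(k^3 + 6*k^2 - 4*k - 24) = (k + 7)/(k^2 - 4)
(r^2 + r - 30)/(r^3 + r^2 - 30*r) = 1/r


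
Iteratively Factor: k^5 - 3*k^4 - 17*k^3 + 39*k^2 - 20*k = (k - 1)*(k^4 - 2*k^3 - 19*k^2 + 20*k) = (k - 5)*(k - 1)*(k^3 + 3*k^2 - 4*k) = (k - 5)*(k - 1)^2*(k^2 + 4*k) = k*(k - 5)*(k - 1)^2*(k + 4)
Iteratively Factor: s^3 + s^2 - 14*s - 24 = (s + 2)*(s^2 - s - 12) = (s + 2)*(s + 3)*(s - 4)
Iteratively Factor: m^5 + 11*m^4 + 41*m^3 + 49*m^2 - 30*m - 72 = (m + 3)*(m^4 + 8*m^3 + 17*m^2 - 2*m - 24) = (m + 2)*(m + 3)*(m^3 + 6*m^2 + 5*m - 12) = (m + 2)*(m + 3)*(m + 4)*(m^2 + 2*m - 3) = (m - 1)*(m + 2)*(m + 3)*(m + 4)*(m + 3)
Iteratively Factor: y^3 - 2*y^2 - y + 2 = (y - 1)*(y^2 - y - 2) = (y - 2)*(y - 1)*(y + 1)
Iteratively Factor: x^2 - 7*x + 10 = (x - 5)*(x - 2)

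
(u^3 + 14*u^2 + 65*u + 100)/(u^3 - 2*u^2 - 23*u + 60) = (u^2 + 9*u + 20)/(u^2 - 7*u + 12)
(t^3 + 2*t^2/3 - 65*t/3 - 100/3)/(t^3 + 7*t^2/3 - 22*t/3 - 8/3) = (3*t^2 - 10*t - 25)/(3*t^2 - 5*t - 2)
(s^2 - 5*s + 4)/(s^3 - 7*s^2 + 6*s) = (s - 4)/(s*(s - 6))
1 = 1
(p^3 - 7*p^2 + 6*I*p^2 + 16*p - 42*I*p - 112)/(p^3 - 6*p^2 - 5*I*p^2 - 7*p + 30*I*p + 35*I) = (p^2 + 6*I*p + 16)/(p^2 + p*(1 - 5*I) - 5*I)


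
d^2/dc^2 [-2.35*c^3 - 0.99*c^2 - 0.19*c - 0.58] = -14.1*c - 1.98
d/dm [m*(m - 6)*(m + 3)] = 3*m^2 - 6*m - 18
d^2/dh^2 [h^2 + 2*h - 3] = 2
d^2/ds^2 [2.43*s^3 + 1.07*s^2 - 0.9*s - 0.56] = 14.58*s + 2.14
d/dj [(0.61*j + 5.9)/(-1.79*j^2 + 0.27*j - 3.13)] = (1.0919*j^2 + 21.122*j - 3.5023)/(3.2041*j^4 - 0.9666*j^3 + 11.2783*j^2 - 1.6902*j + 9.7969)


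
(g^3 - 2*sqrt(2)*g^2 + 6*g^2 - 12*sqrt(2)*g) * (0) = 0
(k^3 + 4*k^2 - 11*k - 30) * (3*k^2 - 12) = 3*k^5 + 12*k^4 - 45*k^3 - 138*k^2 + 132*k + 360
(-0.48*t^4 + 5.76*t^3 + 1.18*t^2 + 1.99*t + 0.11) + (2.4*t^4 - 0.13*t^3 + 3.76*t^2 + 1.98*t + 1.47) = 1.92*t^4 + 5.63*t^3 + 4.94*t^2 + 3.97*t + 1.58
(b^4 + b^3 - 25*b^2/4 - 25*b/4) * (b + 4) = b^5 + 5*b^4 - 9*b^3/4 - 125*b^2/4 - 25*b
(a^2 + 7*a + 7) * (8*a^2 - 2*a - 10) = 8*a^4 + 54*a^3 + 32*a^2 - 84*a - 70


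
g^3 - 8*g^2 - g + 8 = (g - 8)*(g - 1)*(g + 1)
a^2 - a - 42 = (a - 7)*(a + 6)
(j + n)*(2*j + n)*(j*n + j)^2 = 2*j^4*n^2 + 4*j^4*n + 2*j^4 + 3*j^3*n^3 + 6*j^3*n^2 + 3*j^3*n + j^2*n^4 + 2*j^2*n^3 + j^2*n^2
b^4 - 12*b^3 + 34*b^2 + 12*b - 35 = (b - 7)*(b - 5)*(b - 1)*(b + 1)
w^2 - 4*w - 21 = (w - 7)*(w + 3)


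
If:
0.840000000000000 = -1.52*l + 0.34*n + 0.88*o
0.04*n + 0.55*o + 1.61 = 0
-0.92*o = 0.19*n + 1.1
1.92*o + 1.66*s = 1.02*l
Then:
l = 0.10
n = 12.94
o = -3.87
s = 4.54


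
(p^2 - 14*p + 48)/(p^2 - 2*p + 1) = (p^2 - 14*p + 48)/(p^2 - 2*p + 1)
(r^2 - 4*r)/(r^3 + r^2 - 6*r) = (r - 4)/(r^2 + r - 6)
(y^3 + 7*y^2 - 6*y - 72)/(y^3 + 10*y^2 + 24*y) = (y - 3)/y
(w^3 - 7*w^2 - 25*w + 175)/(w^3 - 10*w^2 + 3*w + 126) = (w^2 - 25)/(w^2 - 3*w - 18)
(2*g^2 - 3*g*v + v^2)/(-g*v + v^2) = (-2*g + v)/v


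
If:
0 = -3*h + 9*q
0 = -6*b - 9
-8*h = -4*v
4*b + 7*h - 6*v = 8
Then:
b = -3/2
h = -14/5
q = -14/15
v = -28/5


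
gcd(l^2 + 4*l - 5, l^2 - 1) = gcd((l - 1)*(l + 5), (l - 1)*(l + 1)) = l - 1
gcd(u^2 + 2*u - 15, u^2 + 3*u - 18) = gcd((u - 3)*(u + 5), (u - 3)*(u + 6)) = u - 3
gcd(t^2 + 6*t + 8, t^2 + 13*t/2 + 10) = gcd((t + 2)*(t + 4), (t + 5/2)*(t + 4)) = t + 4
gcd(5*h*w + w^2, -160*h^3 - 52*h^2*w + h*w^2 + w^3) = 5*h + w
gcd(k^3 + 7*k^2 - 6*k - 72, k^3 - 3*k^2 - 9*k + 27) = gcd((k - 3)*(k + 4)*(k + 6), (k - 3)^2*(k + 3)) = k - 3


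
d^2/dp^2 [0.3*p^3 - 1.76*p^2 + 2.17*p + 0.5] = 1.8*p - 3.52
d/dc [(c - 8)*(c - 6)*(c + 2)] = 3*c^2 - 24*c + 20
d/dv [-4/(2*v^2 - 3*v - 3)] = 4*(4*v - 3)/(-2*v^2 + 3*v + 3)^2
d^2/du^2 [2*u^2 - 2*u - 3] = 4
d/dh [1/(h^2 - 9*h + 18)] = (9 - 2*h)/(h^2 - 9*h + 18)^2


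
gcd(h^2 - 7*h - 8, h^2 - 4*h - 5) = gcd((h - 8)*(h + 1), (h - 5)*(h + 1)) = h + 1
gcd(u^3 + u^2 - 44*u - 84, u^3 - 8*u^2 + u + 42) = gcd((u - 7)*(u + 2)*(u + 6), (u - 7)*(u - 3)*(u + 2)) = u^2 - 5*u - 14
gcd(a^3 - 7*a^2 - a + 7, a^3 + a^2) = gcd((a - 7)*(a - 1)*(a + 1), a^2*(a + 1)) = a + 1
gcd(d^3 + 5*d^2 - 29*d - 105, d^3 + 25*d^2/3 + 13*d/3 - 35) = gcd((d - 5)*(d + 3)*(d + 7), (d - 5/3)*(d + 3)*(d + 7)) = d^2 + 10*d + 21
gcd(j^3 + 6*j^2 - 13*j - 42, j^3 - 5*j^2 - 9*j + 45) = j - 3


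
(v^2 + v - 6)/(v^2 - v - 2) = (v + 3)/(v + 1)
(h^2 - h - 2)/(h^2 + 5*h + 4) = (h - 2)/(h + 4)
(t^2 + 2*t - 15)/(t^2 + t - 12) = (t + 5)/(t + 4)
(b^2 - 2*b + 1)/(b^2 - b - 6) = (-b^2 + 2*b - 1)/(-b^2 + b + 6)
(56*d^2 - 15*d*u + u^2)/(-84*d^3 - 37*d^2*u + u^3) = (-8*d + u)/(12*d^2 + 7*d*u + u^2)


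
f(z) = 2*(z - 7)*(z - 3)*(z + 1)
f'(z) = 2*(z - 7)*(z - 3) + 2*(z - 7)*(z + 1) + 2*(z - 3)*(z + 1) = 6*z^2 - 36*z + 22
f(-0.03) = 41.32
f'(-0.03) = 23.09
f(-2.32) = -130.90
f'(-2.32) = 137.81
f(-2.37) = -137.87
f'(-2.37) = 141.02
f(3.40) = -12.67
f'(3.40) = -31.04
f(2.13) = 26.52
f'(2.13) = -27.46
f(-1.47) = -35.59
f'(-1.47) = 87.89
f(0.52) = 48.85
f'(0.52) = 4.90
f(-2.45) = -149.36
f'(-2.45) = 146.22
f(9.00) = 240.00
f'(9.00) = 184.00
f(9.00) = 240.00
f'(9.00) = 184.00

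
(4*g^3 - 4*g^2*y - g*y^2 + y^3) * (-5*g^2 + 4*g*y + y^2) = -20*g^5 + 36*g^4*y - 7*g^3*y^2 - 13*g^2*y^3 + 3*g*y^4 + y^5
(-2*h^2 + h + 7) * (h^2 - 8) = -2*h^4 + h^3 + 23*h^2 - 8*h - 56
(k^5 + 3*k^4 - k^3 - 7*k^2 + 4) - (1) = k^5 + 3*k^4 - k^3 - 7*k^2 + 3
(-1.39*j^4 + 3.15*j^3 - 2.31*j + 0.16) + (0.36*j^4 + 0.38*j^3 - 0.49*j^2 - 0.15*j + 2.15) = -1.03*j^4 + 3.53*j^3 - 0.49*j^2 - 2.46*j + 2.31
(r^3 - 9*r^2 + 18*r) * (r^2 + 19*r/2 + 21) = r^5 + r^4/2 - 93*r^3/2 - 18*r^2 + 378*r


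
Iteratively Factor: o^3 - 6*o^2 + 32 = (o - 4)*(o^2 - 2*o - 8) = (o - 4)^2*(o + 2)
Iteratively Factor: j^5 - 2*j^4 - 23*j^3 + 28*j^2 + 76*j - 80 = (j + 4)*(j^4 - 6*j^3 + j^2 + 24*j - 20) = (j + 2)*(j + 4)*(j^3 - 8*j^2 + 17*j - 10) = (j - 5)*(j + 2)*(j + 4)*(j^2 - 3*j + 2) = (j - 5)*(j - 1)*(j + 2)*(j + 4)*(j - 2)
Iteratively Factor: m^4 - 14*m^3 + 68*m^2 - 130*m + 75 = (m - 3)*(m^3 - 11*m^2 + 35*m - 25) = (m - 5)*(m - 3)*(m^2 - 6*m + 5) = (m - 5)*(m - 3)*(m - 1)*(m - 5)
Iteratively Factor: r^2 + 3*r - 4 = (r - 1)*(r + 4)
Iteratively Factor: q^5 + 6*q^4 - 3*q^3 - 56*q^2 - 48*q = (q)*(q^4 + 6*q^3 - 3*q^2 - 56*q - 48) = q*(q + 1)*(q^3 + 5*q^2 - 8*q - 48) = q*(q - 3)*(q + 1)*(q^2 + 8*q + 16) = q*(q - 3)*(q + 1)*(q + 4)*(q + 4)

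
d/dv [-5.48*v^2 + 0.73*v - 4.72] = 0.73 - 10.96*v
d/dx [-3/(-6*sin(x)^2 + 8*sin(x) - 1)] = 12*(2 - 3*sin(x))*cos(x)/(6*sin(x)^2 - 8*sin(x) + 1)^2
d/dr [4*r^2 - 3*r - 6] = 8*r - 3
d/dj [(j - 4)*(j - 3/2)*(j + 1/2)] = 3*j^2 - 10*j + 13/4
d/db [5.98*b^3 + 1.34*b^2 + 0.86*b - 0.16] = 17.94*b^2 + 2.68*b + 0.86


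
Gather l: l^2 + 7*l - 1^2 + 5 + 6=l^2 + 7*l + 10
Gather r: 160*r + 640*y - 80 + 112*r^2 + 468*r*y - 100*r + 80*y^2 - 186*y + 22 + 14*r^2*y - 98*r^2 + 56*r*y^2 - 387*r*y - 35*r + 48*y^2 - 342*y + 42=r^2*(14*y + 14) + r*(56*y^2 + 81*y + 25) + 128*y^2 + 112*y - 16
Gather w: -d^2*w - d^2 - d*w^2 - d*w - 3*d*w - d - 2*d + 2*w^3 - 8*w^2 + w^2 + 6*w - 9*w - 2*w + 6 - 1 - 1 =-d^2 - 3*d + 2*w^3 + w^2*(-d - 7) + w*(-d^2 - 4*d - 5) + 4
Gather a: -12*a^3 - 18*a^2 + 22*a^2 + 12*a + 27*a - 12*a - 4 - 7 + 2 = -12*a^3 + 4*a^2 + 27*a - 9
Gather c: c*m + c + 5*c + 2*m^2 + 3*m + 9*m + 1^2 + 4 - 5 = c*(m + 6) + 2*m^2 + 12*m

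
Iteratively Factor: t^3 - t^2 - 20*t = (t + 4)*(t^2 - 5*t) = t*(t + 4)*(t - 5)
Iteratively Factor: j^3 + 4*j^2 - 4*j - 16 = (j - 2)*(j^2 + 6*j + 8) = (j - 2)*(j + 2)*(j + 4)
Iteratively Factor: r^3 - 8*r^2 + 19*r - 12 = (r - 1)*(r^2 - 7*r + 12) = (r - 3)*(r - 1)*(r - 4)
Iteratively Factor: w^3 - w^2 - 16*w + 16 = (w - 4)*(w^2 + 3*w - 4) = (w - 4)*(w + 4)*(w - 1)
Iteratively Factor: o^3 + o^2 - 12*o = (o)*(o^2 + o - 12) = o*(o + 4)*(o - 3)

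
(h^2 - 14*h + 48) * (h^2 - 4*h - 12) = h^4 - 18*h^3 + 92*h^2 - 24*h - 576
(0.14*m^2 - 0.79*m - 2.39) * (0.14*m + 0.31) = 0.0196*m^3 - 0.0672*m^2 - 0.5795*m - 0.7409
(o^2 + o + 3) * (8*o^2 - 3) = 8*o^4 + 8*o^3 + 21*o^2 - 3*o - 9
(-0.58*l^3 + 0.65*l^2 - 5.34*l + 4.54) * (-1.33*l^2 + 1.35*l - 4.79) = 0.7714*l^5 - 1.6475*l^4 + 10.7579*l^3 - 16.3607*l^2 + 31.7076*l - 21.7466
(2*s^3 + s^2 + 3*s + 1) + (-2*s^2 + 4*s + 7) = 2*s^3 - s^2 + 7*s + 8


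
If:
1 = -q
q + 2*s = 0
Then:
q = -1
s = 1/2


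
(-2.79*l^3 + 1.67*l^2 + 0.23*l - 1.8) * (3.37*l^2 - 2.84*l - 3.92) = -9.4023*l^5 + 13.5515*l^4 + 6.9691*l^3 - 13.2656*l^2 + 4.2104*l + 7.056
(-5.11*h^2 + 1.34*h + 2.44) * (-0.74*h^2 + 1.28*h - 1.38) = 3.7814*h^4 - 7.5324*h^3 + 6.9614*h^2 + 1.274*h - 3.3672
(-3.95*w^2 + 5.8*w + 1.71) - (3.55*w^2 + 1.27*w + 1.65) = -7.5*w^2 + 4.53*w + 0.0600000000000001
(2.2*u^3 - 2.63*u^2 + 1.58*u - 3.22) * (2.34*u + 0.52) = 5.148*u^4 - 5.0102*u^3 + 2.3296*u^2 - 6.7132*u - 1.6744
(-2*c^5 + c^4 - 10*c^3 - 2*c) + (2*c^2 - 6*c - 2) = -2*c^5 + c^4 - 10*c^3 + 2*c^2 - 8*c - 2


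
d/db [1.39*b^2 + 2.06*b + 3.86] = 2.78*b + 2.06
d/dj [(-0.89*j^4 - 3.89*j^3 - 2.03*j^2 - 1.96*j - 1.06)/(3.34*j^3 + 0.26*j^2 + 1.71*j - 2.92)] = (-2.9726*j^6 - 0.462799999999994*j^5 + 1.2031*j^4 + 10.1842*j^3 + 41.7359*j^2 + 12.4064*j + 7.5358)/(11.1556*j^6 + 1.7368*j^5 + 11.4904*j^4 - 18.6164*j^3 + 1.4057*j^2 - 9.9864*j + 8.5264)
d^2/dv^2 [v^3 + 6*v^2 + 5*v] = 6*v + 12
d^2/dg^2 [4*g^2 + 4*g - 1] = 8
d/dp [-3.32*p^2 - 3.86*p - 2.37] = -6.64*p - 3.86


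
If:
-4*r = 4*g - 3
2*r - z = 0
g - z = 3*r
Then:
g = 5/8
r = 1/8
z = 1/4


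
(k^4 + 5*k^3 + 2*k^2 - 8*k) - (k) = k^4 + 5*k^3 + 2*k^2 - 9*k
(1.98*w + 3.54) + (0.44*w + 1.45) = 2.42*w + 4.99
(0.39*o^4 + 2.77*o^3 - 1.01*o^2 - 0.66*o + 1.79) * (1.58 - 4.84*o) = -1.8876*o^5 - 12.7906*o^4 + 9.265*o^3 + 1.5986*o^2 - 9.7064*o + 2.8282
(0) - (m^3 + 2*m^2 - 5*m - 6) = -m^3 - 2*m^2 + 5*m + 6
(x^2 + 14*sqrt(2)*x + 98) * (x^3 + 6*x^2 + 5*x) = x^5 + 6*x^4 + 14*sqrt(2)*x^4 + 103*x^3 + 84*sqrt(2)*x^3 + 70*sqrt(2)*x^2 + 588*x^2 + 490*x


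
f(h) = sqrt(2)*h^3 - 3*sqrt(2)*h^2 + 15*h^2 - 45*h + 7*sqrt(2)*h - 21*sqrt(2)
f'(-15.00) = 596.77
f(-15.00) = -1855.76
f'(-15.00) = 596.77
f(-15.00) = -1855.76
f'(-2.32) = -62.18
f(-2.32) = 91.98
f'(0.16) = -31.55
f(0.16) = -35.03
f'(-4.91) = -38.46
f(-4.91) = 234.58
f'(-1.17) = -54.46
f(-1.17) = 23.83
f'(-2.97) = -61.58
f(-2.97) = 132.39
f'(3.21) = 77.68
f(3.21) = 15.25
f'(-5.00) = -36.61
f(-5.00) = 237.96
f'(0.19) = -30.86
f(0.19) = -35.97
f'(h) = 3*sqrt(2)*h^2 - 6*sqrt(2)*h + 30*h - 45 + 7*sqrt(2)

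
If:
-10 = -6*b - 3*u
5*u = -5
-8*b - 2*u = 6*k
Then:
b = 13/6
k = -23/9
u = -1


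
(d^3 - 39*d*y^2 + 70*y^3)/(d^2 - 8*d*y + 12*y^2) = (-d^2 - 2*d*y + 35*y^2)/(-d + 6*y)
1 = 1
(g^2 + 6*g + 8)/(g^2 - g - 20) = (g + 2)/(g - 5)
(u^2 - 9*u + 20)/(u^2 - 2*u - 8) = (u - 5)/(u + 2)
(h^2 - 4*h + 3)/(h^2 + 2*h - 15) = (h - 1)/(h + 5)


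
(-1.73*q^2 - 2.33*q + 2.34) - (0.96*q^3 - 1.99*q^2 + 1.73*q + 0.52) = -0.96*q^3 + 0.26*q^2 - 4.06*q + 1.82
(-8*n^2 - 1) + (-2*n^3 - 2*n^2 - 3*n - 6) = -2*n^3 - 10*n^2 - 3*n - 7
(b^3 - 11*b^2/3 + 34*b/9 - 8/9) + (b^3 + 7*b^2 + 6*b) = 2*b^3 + 10*b^2/3 + 88*b/9 - 8/9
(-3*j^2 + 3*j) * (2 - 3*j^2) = 9*j^4 - 9*j^3 - 6*j^2 + 6*j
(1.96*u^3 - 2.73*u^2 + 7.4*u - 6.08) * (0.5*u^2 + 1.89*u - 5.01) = 0.98*u^5 + 2.3394*u^4 - 11.2793*u^3 + 24.6233*u^2 - 48.5652*u + 30.4608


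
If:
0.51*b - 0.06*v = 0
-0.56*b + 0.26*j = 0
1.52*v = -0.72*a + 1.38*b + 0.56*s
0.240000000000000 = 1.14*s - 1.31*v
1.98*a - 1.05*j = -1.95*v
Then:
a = -0.98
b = 0.14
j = 0.29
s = 1.54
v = 1.16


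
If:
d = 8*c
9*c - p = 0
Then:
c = p/9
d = 8*p/9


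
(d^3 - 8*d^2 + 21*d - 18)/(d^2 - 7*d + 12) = (d^2 - 5*d + 6)/(d - 4)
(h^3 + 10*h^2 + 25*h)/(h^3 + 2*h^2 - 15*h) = (h + 5)/(h - 3)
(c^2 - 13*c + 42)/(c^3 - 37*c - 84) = (c - 6)/(c^2 + 7*c + 12)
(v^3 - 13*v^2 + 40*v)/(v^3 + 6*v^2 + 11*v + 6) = v*(v^2 - 13*v + 40)/(v^3 + 6*v^2 + 11*v + 6)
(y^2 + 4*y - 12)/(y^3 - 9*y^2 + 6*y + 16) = (y + 6)/(y^2 - 7*y - 8)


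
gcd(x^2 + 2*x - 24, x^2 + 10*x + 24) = x + 6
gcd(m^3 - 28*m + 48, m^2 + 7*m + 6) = m + 6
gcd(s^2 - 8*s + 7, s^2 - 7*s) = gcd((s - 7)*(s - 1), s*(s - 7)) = s - 7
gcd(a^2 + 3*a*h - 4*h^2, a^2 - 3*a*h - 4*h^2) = 1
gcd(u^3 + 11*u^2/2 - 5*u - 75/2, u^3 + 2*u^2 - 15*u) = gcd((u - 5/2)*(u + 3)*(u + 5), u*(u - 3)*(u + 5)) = u + 5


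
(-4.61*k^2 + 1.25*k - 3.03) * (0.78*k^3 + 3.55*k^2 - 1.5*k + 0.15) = -3.5958*k^5 - 15.3905*k^4 + 8.9891*k^3 - 13.323*k^2 + 4.7325*k - 0.4545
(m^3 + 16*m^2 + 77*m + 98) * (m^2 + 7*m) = m^5 + 23*m^4 + 189*m^3 + 637*m^2 + 686*m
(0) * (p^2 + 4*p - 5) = 0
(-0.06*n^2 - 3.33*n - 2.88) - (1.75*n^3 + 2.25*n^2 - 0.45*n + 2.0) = -1.75*n^3 - 2.31*n^2 - 2.88*n - 4.88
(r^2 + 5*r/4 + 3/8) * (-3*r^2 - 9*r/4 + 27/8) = -3*r^4 - 6*r^3 - 9*r^2/16 + 27*r/8 + 81/64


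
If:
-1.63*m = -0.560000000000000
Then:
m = 0.34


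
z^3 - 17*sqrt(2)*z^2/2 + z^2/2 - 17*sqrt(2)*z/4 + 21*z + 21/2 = (z + 1/2)*(z - 7*sqrt(2))*(z - 3*sqrt(2)/2)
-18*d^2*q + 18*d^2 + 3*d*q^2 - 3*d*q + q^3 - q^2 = (-3*d + q)*(6*d + q)*(q - 1)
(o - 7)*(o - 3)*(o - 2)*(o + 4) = o^4 - 8*o^3 - 7*o^2 + 122*o - 168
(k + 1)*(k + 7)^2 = k^3 + 15*k^2 + 63*k + 49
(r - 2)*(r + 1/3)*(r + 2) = r^3 + r^2/3 - 4*r - 4/3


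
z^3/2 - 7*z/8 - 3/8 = (z/2 + 1/4)*(z - 3/2)*(z + 1)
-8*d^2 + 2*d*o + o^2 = (-2*d + o)*(4*d + o)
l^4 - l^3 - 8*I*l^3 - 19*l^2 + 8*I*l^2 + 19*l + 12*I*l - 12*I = (l - 1)*(l - 4*I)*(l - 3*I)*(l - I)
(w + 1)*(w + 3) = w^2 + 4*w + 3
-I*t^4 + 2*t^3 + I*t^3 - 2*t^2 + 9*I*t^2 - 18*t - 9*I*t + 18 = (t - 3)*(t + 3)*(t + 2*I)*(-I*t + I)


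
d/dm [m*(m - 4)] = 2*m - 4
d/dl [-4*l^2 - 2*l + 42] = -8*l - 2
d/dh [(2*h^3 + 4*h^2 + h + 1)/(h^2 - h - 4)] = (2*h^4 - 4*h^3 - 29*h^2 - 34*h - 3)/(h^4 - 2*h^3 - 7*h^2 + 8*h + 16)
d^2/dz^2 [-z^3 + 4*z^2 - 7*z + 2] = 8 - 6*z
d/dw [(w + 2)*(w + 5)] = 2*w + 7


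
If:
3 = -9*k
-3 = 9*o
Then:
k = -1/3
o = -1/3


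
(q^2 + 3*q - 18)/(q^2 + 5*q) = (q^2 + 3*q - 18)/(q*(q + 5))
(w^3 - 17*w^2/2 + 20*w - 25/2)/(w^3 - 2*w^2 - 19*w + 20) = (w - 5/2)/(w + 4)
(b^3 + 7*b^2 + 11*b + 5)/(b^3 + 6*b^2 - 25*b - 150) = (b^2 + 2*b + 1)/(b^2 + b - 30)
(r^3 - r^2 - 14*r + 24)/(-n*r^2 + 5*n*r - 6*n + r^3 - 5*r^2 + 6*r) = (r + 4)/(-n + r)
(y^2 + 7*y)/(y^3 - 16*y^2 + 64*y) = (y + 7)/(y^2 - 16*y + 64)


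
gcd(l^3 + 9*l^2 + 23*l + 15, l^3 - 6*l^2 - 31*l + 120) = l + 5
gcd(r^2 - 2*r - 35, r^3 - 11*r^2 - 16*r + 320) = r + 5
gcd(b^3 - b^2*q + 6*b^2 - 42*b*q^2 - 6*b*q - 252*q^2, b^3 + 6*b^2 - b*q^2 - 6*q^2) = b + 6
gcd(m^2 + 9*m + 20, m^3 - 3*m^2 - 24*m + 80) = m + 5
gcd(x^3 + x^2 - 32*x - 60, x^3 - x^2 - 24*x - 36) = x^2 - 4*x - 12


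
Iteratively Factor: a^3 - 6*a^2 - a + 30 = (a + 2)*(a^2 - 8*a + 15) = (a - 5)*(a + 2)*(a - 3)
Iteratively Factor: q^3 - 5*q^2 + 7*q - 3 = (q - 1)*(q^2 - 4*q + 3) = (q - 3)*(q - 1)*(q - 1)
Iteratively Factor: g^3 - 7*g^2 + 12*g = (g - 4)*(g^2 - 3*g) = (g - 4)*(g - 3)*(g)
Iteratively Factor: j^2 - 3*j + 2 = (j - 1)*(j - 2)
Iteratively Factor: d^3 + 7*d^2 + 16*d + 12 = (d + 2)*(d^2 + 5*d + 6) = (d + 2)^2*(d + 3)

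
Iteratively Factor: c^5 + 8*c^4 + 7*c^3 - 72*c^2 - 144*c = (c + 4)*(c^4 + 4*c^3 - 9*c^2 - 36*c) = (c - 3)*(c + 4)*(c^3 + 7*c^2 + 12*c) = (c - 3)*(c + 3)*(c + 4)*(c^2 + 4*c) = (c - 3)*(c + 3)*(c + 4)^2*(c)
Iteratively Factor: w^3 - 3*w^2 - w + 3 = (w - 3)*(w^2 - 1) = (w - 3)*(w - 1)*(w + 1)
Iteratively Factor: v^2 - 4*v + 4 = (v - 2)*(v - 2)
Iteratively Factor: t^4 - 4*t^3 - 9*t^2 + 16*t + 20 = (t + 2)*(t^3 - 6*t^2 + 3*t + 10) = (t - 5)*(t + 2)*(t^2 - t - 2) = (t - 5)*(t + 1)*(t + 2)*(t - 2)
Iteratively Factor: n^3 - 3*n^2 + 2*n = (n - 1)*(n^2 - 2*n) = n*(n - 1)*(n - 2)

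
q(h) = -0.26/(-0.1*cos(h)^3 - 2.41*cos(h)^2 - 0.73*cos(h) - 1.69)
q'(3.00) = -0.01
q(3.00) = 0.08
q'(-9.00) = 0.04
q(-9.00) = 0.09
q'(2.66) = -0.05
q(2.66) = 0.09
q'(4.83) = -0.10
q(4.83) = 0.14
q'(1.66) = 0.03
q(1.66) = 0.16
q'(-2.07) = 0.10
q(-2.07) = 0.14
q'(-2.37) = 0.08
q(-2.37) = 0.11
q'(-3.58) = -0.04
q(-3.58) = 0.09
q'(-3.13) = 0.00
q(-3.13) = 0.08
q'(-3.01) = 0.01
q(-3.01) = 0.08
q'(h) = -0.26*(-0.3*sin(h)*cos(h)^2 - 4.82*sin(h)*cos(h) - 0.73*sin(h))/(-0.1*cos(h)^3 - 2.41*cos(h)^2 - 0.73*cos(h) - 1.69)^2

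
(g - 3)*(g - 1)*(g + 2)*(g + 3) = g^4 + g^3 - 11*g^2 - 9*g + 18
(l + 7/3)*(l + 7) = l^2 + 28*l/3 + 49/3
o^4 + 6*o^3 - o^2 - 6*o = o*(o - 1)*(o + 1)*(o + 6)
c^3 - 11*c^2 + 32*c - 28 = (c - 7)*(c - 2)^2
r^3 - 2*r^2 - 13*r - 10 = (r - 5)*(r + 1)*(r + 2)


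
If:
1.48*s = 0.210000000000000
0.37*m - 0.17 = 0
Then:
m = 0.46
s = 0.14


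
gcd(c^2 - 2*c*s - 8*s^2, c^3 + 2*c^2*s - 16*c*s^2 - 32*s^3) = -c^2 + 2*c*s + 8*s^2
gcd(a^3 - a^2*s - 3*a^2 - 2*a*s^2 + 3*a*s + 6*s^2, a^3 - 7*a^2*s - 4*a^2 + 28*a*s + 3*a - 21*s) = a - 3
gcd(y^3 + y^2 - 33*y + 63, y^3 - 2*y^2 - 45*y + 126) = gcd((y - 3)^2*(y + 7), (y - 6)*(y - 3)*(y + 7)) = y^2 + 4*y - 21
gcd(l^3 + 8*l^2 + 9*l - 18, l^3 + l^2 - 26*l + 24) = l^2 + 5*l - 6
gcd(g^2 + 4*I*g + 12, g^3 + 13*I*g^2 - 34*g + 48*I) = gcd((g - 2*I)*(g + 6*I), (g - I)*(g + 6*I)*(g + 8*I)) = g + 6*I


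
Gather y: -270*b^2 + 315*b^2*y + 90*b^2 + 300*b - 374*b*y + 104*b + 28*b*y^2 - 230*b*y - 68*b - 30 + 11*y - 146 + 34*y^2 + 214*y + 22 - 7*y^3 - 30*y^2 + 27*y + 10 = -180*b^2 + 336*b - 7*y^3 + y^2*(28*b + 4) + y*(315*b^2 - 604*b + 252) - 144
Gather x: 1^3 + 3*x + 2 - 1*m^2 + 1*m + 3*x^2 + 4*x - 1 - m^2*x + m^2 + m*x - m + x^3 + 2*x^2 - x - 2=x^3 + 5*x^2 + x*(-m^2 + m + 6)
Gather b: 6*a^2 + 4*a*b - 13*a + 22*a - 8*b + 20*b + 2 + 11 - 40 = 6*a^2 + 9*a + b*(4*a + 12) - 27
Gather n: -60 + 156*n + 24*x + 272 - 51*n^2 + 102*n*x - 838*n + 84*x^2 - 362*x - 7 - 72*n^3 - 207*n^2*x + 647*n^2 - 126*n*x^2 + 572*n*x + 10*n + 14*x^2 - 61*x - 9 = -72*n^3 + n^2*(596 - 207*x) + n*(-126*x^2 + 674*x - 672) + 98*x^2 - 399*x + 196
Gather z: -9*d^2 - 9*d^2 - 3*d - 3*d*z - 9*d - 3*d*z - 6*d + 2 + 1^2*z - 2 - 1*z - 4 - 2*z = -18*d^2 - 18*d + z*(-6*d - 2) - 4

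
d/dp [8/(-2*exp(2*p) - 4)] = 8*exp(2*p)/(exp(2*p) + 2)^2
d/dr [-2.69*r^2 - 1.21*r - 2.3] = -5.38*r - 1.21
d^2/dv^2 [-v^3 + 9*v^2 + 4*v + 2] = 18 - 6*v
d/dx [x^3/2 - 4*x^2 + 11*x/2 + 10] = 3*x^2/2 - 8*x + 11/2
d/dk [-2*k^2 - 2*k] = -4*k - 2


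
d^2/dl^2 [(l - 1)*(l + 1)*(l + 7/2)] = 6*l + 7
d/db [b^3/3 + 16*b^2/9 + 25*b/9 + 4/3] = b^2 + 32*b/9 + 25/9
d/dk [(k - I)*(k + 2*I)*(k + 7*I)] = 3*k^2 + 16*I*k - 5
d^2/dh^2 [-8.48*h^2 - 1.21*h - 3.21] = -16.9600000000000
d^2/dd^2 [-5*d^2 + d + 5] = -10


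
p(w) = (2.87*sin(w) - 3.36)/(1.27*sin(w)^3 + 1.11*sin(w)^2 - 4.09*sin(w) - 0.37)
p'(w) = (2.87*sin(w) - 3.36)*(-3.81*sin(w)^2*cos(w) - 2.22*sin(w)*cos(w) + 4.09*cos(w))/(1.27*sin(w)^3 + 1.11*sin(w)^2 - 4.09*sin(w) - 0.37)^2 + 2.87*cos(w)/(1.27*sin(w)^3 + 1.11*sin(w)^2 - 4.09*sin(w) - 0.37) = (-7.2898*sin(w)^3 + 9.6159*sin(w)^2 + 7.4592*sin(w) - 14.8043)*cos(w)/(1.6129*sin(w)^6 + 2.8194*sin(w)^5 - 9.1565*sin(w)^4 - 10.0196*sin(w)^3 + 15.9067*sin(w)^2 + 3.0266*sin(w) + 0.1369)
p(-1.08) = -1.82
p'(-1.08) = -0.40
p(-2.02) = -1.81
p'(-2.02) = 0.34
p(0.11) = 3.79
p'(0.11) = -21.34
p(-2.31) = -2.00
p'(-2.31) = 1.08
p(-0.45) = -3.04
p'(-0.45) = -6.14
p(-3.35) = 2.39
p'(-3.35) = 9.43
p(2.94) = 2.46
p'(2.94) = 9.89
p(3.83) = -2.20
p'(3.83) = 1.93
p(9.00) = 1.22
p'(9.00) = 3.06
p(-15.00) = -2.17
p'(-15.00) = 1.78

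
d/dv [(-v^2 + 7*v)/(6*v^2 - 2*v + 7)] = (-40*v^2 - 14*v + 49)/(36*v^4 - 24*v^3 + 88*v^2 - 28*v + 49)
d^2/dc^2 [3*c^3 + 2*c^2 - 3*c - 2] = 18*c + 4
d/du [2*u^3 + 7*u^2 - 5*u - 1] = 6*u^2 + 14*u - 5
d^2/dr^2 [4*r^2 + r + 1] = 8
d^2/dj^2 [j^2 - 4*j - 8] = 2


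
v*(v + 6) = v^2 + 6*v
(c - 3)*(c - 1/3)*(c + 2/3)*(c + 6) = c^4 + 10*c^3/3 - 155*c^2/9 - 20*c/3 + 4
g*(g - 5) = g^2 - 5*g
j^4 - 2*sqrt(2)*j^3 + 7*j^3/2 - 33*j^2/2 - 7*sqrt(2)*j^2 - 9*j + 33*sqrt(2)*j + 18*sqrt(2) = (j - 3)*(j + 1/2)*(j + 6)*(j - 2*sqrt(2))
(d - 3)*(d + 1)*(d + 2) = d^3 - 7*d - 6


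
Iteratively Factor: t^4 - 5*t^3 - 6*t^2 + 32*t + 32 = (t - 4)*(t^3 - t^2 - 10*t - 8) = (t - 4)*(t + 2)*(t^2 - 3*t - 4) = (t - 4)*(t + 1)*(t + 2)*(t - 4)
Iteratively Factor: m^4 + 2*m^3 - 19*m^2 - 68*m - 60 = (m + 2)*(m^3 - 19*m - 30) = (m - 5)*(m + 2)*(m^2 + 5*m + 6) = (m - 5)*(m + 2)*(m + 3)*(m + 2)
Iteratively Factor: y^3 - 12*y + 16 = (y - 2)*(y^2 + 2*y - 8) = (y - 2)^2*(y + 4)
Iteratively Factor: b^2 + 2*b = (b + 2)*(b)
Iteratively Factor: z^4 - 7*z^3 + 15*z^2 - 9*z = (z - 1)*(z^3 - 6*z^2 + 9*z) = z*(z - 1)*(z^2 - 6*z + 9) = z*(z - 3)*(z - 1)*(z - 3)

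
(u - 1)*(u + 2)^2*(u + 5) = u^4 + 8*u^3 + 15*u^2 - 4*u - 20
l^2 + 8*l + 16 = (l + 4)^2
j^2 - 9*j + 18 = (j - 6)*(j - 3)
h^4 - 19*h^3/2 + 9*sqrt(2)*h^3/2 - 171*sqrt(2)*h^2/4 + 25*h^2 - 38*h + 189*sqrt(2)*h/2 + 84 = (h - 6)*(h - 7/2)*(h + sqrt(2)/2)*(h + 4*sqrt(2))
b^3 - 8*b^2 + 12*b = b*(b - 6)*(b - 2)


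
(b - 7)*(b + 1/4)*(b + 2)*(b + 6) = b^4 + 5*b^3/4 - 175*b^2/4 - 95*b - 21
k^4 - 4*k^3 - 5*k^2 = k^2*(k - 5)*(k + 1)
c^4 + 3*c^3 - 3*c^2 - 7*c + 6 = (c - 1)^2*(c + 2)*(c + 3)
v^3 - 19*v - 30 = (v - 5)*(v + 2)*(v + 3)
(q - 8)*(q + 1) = q^2 - 7*q - 8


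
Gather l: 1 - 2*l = 1 - 2*l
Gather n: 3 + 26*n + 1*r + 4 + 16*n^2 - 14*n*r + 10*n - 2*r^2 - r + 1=16*n^2 + n*(36 - 14*r) - 2*r^2 + 8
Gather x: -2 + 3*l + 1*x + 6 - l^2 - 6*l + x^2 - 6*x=-l^2 - 3*l + x^2 - 5*x + 4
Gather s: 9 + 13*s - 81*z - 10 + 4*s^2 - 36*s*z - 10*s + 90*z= 4*s^2 + s*(3 - 36*z) + 9*z - 1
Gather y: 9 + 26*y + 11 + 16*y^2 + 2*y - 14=16*y^2 + 28*y + 6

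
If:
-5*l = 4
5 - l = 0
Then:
No Solution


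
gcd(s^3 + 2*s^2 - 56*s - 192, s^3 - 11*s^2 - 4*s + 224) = s^2 - 4*s - 32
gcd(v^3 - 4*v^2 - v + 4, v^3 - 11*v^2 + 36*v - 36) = 1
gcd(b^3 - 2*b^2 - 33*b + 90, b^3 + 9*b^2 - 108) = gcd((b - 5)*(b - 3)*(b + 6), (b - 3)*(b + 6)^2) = b^2 + 3*b - 18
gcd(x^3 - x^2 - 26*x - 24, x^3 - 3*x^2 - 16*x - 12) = x^2 - 5*x - 6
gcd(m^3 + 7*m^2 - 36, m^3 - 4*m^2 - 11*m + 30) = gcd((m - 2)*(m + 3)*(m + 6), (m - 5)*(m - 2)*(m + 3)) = m^2 + m - 6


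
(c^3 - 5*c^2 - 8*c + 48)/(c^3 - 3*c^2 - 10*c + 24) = (c - 4)/(c - 2)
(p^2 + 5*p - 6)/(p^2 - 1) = (p + 6)/(p + 1)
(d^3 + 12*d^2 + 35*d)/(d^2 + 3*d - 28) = d*(d + 5)/(d - 4)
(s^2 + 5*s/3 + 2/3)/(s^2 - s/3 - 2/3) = (s + 1)/(s - 1)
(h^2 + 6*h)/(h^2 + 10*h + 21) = h*(h + 6)/(h^2 + 10*h + 21)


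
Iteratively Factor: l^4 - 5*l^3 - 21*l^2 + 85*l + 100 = (l + 1)*(l^3 - 6*l^2 - 15*l + 100) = (l + 1)*(l + 4)*(l^2 - 10*l + 25) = (l - 5)*(l + 1)*(l + 4)*(l - 5)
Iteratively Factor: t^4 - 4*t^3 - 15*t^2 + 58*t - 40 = (t + 4)*(t^3 - 8*t^2 + 17*t - 10) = (t - 1)*(t + 4)*(t^2 - 7*t + 10) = (t - 2)*(t - 1)*(t + 4)*(t - 5)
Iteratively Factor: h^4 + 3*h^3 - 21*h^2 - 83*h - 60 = (h + 3)*(h^3 - 21*h - 20) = (h - 5)*(h + 3)*(h^2 + 5*h + 4) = (h - 5)*(h + 3)*(h + 4)*(h + 1)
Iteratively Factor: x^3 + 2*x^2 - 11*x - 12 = (x + 1)*(x^2 + x - 12) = (x - 3)*(x + 1)*(x + 4)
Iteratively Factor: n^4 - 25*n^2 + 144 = (n + 4)*(n^3 - 4*n^2 - 9*n + 36) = (n - 4)*(n + 4)*(n^2 - 9) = (n - 4)*(n - 3)*(n + 4)*(n + 3)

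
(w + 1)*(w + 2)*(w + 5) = w^3 + 8*w^2 + 17*w + 10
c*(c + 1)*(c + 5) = c^3 + 6*c^2 + 5*c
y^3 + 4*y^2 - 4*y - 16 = (y - 2)*(y + 2)*(y + 4)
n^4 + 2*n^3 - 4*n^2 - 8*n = n*(n - 2)*(n + 2)^2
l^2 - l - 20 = (l - 5)*(l + 4)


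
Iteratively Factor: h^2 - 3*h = (h)*(h - 3)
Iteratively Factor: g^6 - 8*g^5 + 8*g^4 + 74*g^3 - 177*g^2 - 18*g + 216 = (g + 3)*(g^5 - 11*g^4 + 41*g^3 - 49*g^2 - 30*g + 72) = (g - 2)*(g + 3)*(g^4 - 9*g^3 + 23*g^2 - 3*g - 36) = (g - 2)*(g + 1)*(g + 3)*(g^3 - 10*g^2 + 33*g - 36) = (g - 3)*(g - 2)*(g + 1)*(g + 3)*(g^2 - 7*g + 12) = (g - 4)*(g - 3)*(g - 2)*(g + 1)*(g + 3)*(g - 3)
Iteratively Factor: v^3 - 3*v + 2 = (v - 1)*(v^2 + v - 2) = (v - 1)*(v + 2)*(v - 1)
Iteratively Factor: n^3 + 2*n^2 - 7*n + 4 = (n - 1)*(n^2 + 3*n - 4) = (n - 1)^2*(n + 4)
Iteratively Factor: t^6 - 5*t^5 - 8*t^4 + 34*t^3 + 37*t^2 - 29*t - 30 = (t - 1)*(t^5 - 4*t^4 - 12*t^3 + 22*t^2 + 59*t + 30) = (t - 5)*(t - 1)*(t^4 + t^3 - 7*t^2 - 13*t - 6) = (t - 5)*(t - 3)*(t - 1)*(t^3 + 4*t^2 + 5*t + 2) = (t - 5)*(t - 3)*(t - 1)*(t + 2)*(t^2 + 2*t + 1) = (t - 5)*(t - 3)*(t - 1)*(t + 1)*(t + 2)*(t + 1)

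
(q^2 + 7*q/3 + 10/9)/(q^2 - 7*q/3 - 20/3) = (q + 2/3)/(q - 4)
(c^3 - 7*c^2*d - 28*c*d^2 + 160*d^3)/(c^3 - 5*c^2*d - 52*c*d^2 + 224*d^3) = (c + 5*d)/(c + 7*d)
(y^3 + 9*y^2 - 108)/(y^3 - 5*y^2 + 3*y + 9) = (y^2 + 12*y + 36)/(y^2 - 2*y - 3)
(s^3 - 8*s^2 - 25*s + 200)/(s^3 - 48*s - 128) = (s^2 - 25)/(s^2 + 8*s + 16)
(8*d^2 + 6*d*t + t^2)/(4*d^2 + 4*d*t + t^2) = (4*d + t)/(2*d + t)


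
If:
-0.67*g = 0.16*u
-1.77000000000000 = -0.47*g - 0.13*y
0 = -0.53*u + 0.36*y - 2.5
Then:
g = -2.62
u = 10.96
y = 23.08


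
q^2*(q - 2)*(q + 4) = q^4 + 2*q^3 - 8*q^2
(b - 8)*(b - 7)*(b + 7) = b^3 - 8*b^2 - 49*b + 392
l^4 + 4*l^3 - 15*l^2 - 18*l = l*(l - 3)*(l + 1)*(l + 6)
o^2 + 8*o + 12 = (o + 2)*(o + 6)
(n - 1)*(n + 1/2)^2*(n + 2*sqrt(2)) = n^4 + 2*sqrt(2)*n^3 - 3*n^2/4 - 3*sqrt(2)*n/2 - n/4 - sqrt(2)/2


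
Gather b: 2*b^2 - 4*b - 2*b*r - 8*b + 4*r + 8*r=2*b^2 + b*(-2*r - 12) + 12*r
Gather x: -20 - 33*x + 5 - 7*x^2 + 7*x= -7*x^2 - 26*x - 15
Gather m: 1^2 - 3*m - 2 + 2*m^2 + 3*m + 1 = 2*m^2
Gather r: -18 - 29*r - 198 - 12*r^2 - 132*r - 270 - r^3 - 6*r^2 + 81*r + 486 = -r^3 - 18*r^2 - 80*r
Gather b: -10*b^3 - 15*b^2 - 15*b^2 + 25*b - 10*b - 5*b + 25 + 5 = -10*b^3 - 30*b^2 + 10*b + 30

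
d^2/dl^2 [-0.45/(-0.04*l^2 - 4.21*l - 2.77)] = (-0.00144*l^2 - 0.15156*l + 0.45*(0.08*l + 4.21)*(0.16*l + 8.42) - 0.09972)/(0.04*l^2 + 4.21*l + 2.77)^3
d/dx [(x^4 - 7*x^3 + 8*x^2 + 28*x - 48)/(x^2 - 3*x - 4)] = 2*(x^3 - 3*x - 8)/(x^2 + 2*x + 1)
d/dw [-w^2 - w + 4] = -2*w - 1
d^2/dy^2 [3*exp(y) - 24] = 3*exp(y)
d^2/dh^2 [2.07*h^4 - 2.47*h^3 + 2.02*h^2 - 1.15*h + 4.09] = 24.84*h^2 - 14.82*h + 4.04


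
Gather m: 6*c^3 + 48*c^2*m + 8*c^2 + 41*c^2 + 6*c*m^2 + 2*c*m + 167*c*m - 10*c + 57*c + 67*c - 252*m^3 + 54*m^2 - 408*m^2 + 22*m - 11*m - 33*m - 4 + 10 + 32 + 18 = 6*c^3 + 49*c^2 + 114*c - 252*m^3 + m^2*(6*c - 354) + m*(48*c^2 + 169*c - 22) + 56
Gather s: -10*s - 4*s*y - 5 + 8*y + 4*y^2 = s*(-4*y - 10) + 4*y^2 + 8*y - 5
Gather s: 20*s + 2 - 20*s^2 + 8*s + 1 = -20*s^2 + 28*s + 3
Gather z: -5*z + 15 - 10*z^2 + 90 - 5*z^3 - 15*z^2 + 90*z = -5*z^3 - 25*z^2 + 85*z + 105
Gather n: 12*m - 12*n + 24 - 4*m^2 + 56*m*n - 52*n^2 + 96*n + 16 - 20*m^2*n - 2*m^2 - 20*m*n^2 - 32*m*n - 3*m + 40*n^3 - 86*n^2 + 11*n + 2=-6*m^2 + 9*m + 40*n^3 + n^2*(-20*m - 138) + n*(-20*m^2 + 24*m + 95) + 42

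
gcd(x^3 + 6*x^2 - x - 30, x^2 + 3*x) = x + 3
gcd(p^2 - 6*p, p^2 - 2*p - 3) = 1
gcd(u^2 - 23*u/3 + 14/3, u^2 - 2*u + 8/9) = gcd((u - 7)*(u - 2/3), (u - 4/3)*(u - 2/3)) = u - 2/3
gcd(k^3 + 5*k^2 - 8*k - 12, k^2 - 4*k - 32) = 1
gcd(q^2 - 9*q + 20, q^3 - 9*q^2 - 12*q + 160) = q - 5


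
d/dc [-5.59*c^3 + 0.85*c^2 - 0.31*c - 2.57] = -16.77*c^2 + 1.7*c - 0.31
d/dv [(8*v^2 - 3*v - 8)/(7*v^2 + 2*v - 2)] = (37*v^2 + 80*v + 22)/(49*v^4 + 28*v^3 - 24*v^2 - 8*v + 4)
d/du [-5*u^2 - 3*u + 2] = -10*u - 3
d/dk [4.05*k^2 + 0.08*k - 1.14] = 8.1*k + 0.08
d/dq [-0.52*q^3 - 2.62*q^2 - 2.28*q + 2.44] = -1.56*q^2 - 5.24*q - 2.28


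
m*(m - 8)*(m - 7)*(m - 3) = m^4 - 18*m^3 + 101*m^2 - 168*m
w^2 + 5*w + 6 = (w + 2)*(w + 3)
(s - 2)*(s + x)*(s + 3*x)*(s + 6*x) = s^4 + 10*s^3*x - 2*s^3 + 27*s^2*x^2 - 20*s^2*x + 18*s*x^3 - 54*s*x^2 - 36*x^3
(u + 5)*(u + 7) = u^2 + 12*u + 35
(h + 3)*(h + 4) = h^2 + 7*h + 12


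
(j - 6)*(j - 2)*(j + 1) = j^3 - 7*j^2 + 4*j + 12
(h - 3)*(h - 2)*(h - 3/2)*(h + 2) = h^4 - 9*h^3/2 + h^2/2 + 18*h - 18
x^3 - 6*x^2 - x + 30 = (x - 5)*(x - 3)*(x + 2)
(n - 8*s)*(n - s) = n^2 - 9*n*s + 8*s^2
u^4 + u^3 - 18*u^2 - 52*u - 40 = (u - 5)*(u + 2)^3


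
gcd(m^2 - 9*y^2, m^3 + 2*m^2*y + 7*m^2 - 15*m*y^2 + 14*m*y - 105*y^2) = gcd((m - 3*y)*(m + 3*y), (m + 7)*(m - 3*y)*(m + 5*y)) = -m + 3*y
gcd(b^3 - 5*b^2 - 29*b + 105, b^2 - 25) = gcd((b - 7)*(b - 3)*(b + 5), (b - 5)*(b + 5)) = b + 5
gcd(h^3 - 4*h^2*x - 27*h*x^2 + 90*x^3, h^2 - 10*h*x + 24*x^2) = -h + 6*x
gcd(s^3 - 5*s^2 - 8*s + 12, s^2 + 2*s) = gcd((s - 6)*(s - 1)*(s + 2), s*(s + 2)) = s + 2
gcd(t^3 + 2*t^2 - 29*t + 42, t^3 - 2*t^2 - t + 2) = t - 2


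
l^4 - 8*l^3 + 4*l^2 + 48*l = l*(l - 6)*(l - 4)*(l + 2)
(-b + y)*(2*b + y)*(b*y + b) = -2*b^3*y - 2*b^3 + b^2*y^2 + b^2*y + b*y^3 + b*y^2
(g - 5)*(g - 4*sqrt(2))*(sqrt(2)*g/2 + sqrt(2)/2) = sqrt(2)*g^3/2 - 4*g^2 - 2*sqrt(2)*g^2 - 5*sqrt(2)*g/2 + 16*g + 20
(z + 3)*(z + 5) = z^2 + 8*z + 15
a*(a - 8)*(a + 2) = a^3 - 6*a^2 - 16*a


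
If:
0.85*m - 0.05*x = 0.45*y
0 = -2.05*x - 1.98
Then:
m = 0.529411764705882*y - 0.0568149210903874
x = -0.97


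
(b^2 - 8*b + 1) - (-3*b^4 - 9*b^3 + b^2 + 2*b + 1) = 3*b^4 + 9*b^3 - 10*b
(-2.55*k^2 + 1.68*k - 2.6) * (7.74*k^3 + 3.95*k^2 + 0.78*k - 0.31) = -19.737*k^5 + 2.9307*k^4 - 15.477*k^3 - 8.1691*k^2 - 2.5488*k + 0.806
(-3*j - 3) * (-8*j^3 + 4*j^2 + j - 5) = 24*j^4 + 12*j^3 - 15*j^2 + 12*j + 15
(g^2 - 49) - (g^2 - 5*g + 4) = 5*g - 53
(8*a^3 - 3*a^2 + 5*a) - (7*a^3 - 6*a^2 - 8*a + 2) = a^3 + 3*a^2 + 13*a - 2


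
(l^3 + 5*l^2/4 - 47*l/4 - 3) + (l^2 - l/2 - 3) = l^3 + 9*l^2/4 - 49*l/4 - 6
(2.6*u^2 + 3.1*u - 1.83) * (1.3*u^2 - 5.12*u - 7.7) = 3.38*u^4 - 9.282*u^3 - 38.271*u^2 - 14.5004*u + 14.091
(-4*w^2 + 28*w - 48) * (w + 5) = -4*w^3 + 8*w^2 + 92*w - 240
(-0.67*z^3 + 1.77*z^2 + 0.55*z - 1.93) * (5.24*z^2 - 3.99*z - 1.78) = -3.5108*z^5 + 11.9481*z^4 - 2.9877*z^3 - 15.4583*z^2 + 6.7217*z + 3.4354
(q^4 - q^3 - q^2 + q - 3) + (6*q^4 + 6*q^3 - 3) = 7*q^4 + 5*q^3 - q^2 + q - 6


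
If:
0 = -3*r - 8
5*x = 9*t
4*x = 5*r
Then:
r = -8/3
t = -50/27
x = -10/3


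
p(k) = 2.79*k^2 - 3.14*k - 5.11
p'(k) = 5.58*k - 3.14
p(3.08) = 11.69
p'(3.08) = 14.05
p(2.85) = 8.60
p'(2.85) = 12.76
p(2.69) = 6.63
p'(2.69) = 11.87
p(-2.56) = 21.21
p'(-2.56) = -17.42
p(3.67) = 20.94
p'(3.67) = 17.34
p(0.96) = -5.55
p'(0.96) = 2.22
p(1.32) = -4.39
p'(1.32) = 4.23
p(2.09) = 0.51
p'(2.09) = 8.52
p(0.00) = -5.11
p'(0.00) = -3.14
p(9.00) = 192.62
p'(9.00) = 47.08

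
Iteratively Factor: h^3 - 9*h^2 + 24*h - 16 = (h - 1)*(h^2 - 8*h + 16) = (h - 4)*(h - 1)*(h - 4)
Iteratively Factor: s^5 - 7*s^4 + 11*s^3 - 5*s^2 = (s - 5)*(s^4 - 2*s^3 + s^2) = (s - 5)*(s - 1)*(s^3 - s^2) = (s - 5)*(s - 1)^2*(s^2) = s*(s - 5)*(s - 1)^2*(s)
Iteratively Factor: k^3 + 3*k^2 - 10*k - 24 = (k + 2)*(k^2 + k - 12) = (k - 3)*(k + 2)*(k + 4)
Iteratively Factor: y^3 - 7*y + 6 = (y + 3)*(y^2 - 3*y + 2) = (y - 1)*(y + 3)*(y - 2)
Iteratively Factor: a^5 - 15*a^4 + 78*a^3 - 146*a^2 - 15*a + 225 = (a - 3)*(a^4 - 12*a^3 + 42*a^2 - 20*a - 75) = (a - 3)*(a + 1)*(a^3 - 13*a^2 + 55*a - 75) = (a - 3)^2*(a + 1)*(a^2 - 10*a + 25) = (a - 5)*(a - 3)^2*(a + 1)*(a - 5)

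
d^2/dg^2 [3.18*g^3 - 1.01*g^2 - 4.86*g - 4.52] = 19.08*g - 2.02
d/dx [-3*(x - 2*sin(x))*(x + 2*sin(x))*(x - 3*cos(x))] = -9*x^2*sin(x) - 9*x^2 + 12*x*sin(2*x) + 18*x*cos(x) + 9*sin(x) - 27*sin(3*x) - 6*cos(2*x) + 6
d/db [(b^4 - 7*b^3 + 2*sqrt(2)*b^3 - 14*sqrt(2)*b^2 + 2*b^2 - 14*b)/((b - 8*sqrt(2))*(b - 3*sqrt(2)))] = (2*b^5 - 31*sqrt(2)*b^4 - 7*b^4 + 104*b^3 + 154*sqrt(2)*b^3 - 686*b^2 + 266*sqrt(2)*b^2 - 1344*sqrt(2)*b + 192*b - 672)/(b^4 - 22*sqrt(2)*b^3 + 338*b^2 - 1056*sqrt(2)*b + 2304)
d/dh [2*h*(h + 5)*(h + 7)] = 6*h^2 + 48*h + 70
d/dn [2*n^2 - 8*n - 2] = 4*n - 8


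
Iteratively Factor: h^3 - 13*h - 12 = (h + 3)*(h^2 - 3*h - 4) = (h - 4)*(h + 3)*(h + 1)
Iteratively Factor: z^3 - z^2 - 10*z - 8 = (z - 4)*(z^2 + 3*z + 2) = (z - 4)*(z + 1)*(z + 2)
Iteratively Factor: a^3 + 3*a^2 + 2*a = (a + 1)*(a^2 + 2*a) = a*(a + 1)*(a + 2)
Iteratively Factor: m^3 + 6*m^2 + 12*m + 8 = (m + 2)*(m^2 + 4*m + 4) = (m + 2)^2*(m + 2)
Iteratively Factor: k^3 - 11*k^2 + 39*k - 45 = (k - 3)*(k^2 - 8*k + 15) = (k - 3)^2*(k - 5)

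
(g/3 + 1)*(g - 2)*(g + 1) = g^3/3 + 2*g^2/3 - 5*g/3 - 2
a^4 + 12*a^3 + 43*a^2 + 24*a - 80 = (a - 1)*(a + 4)^2*(a + 5)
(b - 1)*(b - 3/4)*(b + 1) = b^3 - 3*b^2/4 - b + 3/4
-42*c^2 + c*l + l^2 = (-6*c + l)*(7*c + l)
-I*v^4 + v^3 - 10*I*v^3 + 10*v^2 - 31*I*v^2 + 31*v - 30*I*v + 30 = (v + 2)*(v + 3)*(v + 5)*(-I*v + 1)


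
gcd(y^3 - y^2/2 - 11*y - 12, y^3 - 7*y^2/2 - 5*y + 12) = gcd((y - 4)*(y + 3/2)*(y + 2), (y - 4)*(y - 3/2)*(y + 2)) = y^2 - 2*y - 8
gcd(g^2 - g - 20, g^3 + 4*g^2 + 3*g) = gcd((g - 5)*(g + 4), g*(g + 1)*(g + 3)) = 1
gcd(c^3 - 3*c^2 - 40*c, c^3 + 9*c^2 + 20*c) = c^2 + 5*c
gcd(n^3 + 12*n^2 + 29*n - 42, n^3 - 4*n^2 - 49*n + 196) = n + 7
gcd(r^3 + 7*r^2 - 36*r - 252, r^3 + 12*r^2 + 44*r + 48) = r + 6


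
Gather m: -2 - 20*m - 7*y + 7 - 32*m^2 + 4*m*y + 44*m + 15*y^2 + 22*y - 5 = -32*m^2 + m*(4*y + 24) + 15*y^2 + 15*y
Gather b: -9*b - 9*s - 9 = -9*b - 9*s - 9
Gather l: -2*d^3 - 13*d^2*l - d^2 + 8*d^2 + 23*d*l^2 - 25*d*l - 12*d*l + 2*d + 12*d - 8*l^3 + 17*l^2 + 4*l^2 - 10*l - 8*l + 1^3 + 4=-2*d^3 + 7*d^2 + 14*d - 8*l^3 + l^2*(23*d + 21) + l*(-13*d^2 - 37*d - 18) + 5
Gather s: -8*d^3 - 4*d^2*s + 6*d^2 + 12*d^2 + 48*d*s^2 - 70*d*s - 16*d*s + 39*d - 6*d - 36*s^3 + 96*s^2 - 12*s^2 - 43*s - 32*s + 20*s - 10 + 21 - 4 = -8*d^3 + 18*d^2 + 33*d - 36*s^3 + s^2*(48*d + 84) + s*(-4*d^2 - 86*d - 55) + 7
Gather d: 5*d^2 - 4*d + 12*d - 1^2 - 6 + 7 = 5*d^2 + 8*d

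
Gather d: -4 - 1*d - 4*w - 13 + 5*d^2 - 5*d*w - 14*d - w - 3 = 5*d^2 + d*(-5*w - 15) - 5*w - 20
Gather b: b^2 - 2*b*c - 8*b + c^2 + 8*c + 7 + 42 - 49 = b^2 + b*(-2*c - 8) + c^2 + 8*c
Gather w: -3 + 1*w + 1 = w - 2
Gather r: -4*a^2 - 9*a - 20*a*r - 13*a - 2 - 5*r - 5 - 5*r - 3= -4*a^2 - 22*a + r*(-20*a - 10) - 10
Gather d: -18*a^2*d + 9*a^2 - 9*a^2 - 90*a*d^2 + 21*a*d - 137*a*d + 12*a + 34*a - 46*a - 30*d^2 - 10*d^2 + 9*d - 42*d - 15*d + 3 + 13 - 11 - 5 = d^2*(-90*a - 40) + d*(-18*a^2 - 116*a - 48)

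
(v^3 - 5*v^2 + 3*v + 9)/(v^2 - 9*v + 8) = (v^3 - 5*v^2 + 3*v + 9)/(v^2 - 9*v + 8)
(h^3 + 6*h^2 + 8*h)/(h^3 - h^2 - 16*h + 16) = h*(h + 2)/(h^2 - 5*h + 4)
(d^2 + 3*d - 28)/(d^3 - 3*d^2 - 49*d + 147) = (d - 4)/(d^2 - 10*d + 21)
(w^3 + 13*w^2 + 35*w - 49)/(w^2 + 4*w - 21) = (w^2 + 6*w - 7)/(w - 3)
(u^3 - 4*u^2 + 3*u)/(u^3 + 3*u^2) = (u^2 - 4*u + 3)/(u*(u + 3))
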